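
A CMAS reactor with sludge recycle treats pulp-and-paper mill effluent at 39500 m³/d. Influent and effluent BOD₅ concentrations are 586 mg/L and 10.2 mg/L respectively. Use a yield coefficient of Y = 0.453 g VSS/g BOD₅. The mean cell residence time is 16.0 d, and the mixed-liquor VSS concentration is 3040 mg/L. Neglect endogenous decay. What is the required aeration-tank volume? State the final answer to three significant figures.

Biomass mass balance (decay neglected): V·X = Y·Q·(S₀ − S)·θ_c, so V = 0.453 × 39500 × (586 − 10.2) × 16.0 / 3040 = 54227 m³.

V ≈ 54200 m³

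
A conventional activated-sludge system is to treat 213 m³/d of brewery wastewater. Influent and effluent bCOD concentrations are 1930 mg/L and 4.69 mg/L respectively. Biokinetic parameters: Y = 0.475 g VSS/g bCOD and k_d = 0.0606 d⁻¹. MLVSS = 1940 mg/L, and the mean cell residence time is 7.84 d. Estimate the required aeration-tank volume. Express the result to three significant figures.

From the SRT design equation V = Y Q (S₀−S) θ_c / [X (1 + k_d θ_c)] = 0.475 × 213 × (1930 − 4.69) × 7.84 / [1940 × (1 + 0.0606 × 7.84)] = 1.53×10^6 / 2862 = 533.7 m³.

V ≈ 534 m³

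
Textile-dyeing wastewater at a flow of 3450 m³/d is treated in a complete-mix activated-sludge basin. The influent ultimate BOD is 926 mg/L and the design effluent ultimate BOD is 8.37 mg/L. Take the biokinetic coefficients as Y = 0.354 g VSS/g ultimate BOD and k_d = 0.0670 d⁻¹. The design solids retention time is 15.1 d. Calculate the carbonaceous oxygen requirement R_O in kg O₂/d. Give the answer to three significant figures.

Y_obs = Y / (1 + k_d θ_c) = 0.354 / (1 + 0.0670 × 15.1) = 0.354 / 2.012 = 0.1760.
ΔS = 926 − 8.37 = 917.6 mg/L, so the substrate removal rate is 3450 × 917.6/1000 = 3166 kg ultimate BOD/d.
P_X = Y_obs·Q·(S₀ − S) = 0.1760 × 3166 = 557.1 kg VSS/d.
R_O = Q·(S₀ − S) − 1.42·P_X = 3166 − 1.42 × 557.1 = 2375 kg O₂/d.

R_O ≈ 2370 kg O₂/d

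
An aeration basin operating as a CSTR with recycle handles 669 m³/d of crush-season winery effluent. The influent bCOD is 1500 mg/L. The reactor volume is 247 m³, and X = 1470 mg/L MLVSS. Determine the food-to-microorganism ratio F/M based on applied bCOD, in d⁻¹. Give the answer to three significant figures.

Food-to-microorganism ratio F/M = Q S₀ / (V X) = 669 × 1500 / (247.0 × 1470) = 2.764 d⁻¹.

F/M ≈ 2.76 d⁻¹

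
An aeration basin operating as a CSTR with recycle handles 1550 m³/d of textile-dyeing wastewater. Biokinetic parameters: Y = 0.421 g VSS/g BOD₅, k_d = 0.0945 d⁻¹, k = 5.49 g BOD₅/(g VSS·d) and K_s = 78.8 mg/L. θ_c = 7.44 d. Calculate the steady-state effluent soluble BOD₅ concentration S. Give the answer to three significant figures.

Effluent substrate depends only on kinetics and SRT: S = K_s(1 + k_d θ_c) / [θ_c(Yk − k_d) − 1] = 78.8 × (1 + 0.0945 × 7.44) / [7.44 × (0.421 × 5.49 − 0.0945) − 1] = 134.2 / 15.49 = 8.662 mg/L.

S ≈ 8.66 mg/L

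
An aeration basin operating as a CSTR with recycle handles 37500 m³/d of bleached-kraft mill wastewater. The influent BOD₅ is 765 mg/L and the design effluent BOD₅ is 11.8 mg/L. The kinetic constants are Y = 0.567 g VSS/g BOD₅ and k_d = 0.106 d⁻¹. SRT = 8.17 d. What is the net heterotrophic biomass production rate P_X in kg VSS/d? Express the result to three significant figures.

P_X ≈ 8580 kg VSS/d

Observed yield with endogenous decay: Y_obs = Y / (1 + k_d·θ_c) = 0.567 / (1 + 0.106 × 8.17) = 0.567 / 1.866 = 0.3039 g VSS/g BOD₅.
Q·(S₀ − S) = 37500 × (765 − 11.8) × 10⁻³ = 28245 kg/d removed.
P_X = Y_obs · Q(S₀ − S) = 0.3039 × 28245 = 8582 kg VSS/d.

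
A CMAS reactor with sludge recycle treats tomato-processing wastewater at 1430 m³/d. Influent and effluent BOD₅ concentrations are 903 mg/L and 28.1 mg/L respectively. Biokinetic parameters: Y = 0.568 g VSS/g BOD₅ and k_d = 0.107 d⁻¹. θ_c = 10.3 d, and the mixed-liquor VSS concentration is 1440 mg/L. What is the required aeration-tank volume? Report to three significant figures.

Rearranging the biomass balance for a CMAS with decay, V = Y·Q·ΔS·θ_c / [X·(1+k_d θ_c)] = 0.568 × 1430 × (903 − 28.1) × 10.3 / [1440 × (1 + 0.107 × 10.3)] = 7.32×10^6 / 3027 = 2418 m³.

V ≈ 2420 m³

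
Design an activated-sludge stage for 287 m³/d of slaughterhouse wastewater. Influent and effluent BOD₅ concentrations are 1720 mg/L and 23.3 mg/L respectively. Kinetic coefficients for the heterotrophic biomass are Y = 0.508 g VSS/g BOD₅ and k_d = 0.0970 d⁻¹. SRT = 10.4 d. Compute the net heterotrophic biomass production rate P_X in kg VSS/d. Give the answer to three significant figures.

P_X ≈ 123 kg VSS/d

The observed yield is Y_obs = Y/(1 + k_d·θ_c) = 0.508 / (1 + 0.0970 × 10.4) = 0.508 / 2.009 = 0.2529 g VSS per g BOD₅ removed.
ΔS = 1720 − 23.3 = 1697 mg/L, so the substrate removal rate is 287 × 1697/1000 = 487.0 kg BOD₅/d.
Net biomass production P_X = Y_obs × Q·(S₀ − S) = 0.2529 × 487.0 = 123.1 kg VSS/d.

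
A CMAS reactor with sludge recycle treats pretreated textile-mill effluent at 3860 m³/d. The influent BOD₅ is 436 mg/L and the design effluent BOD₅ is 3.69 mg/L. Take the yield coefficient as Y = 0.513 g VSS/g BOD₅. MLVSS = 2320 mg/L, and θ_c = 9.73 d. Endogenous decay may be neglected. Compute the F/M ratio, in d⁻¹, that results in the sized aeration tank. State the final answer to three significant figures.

V·X = Y·Q·ΔS·θ_c gives V = 0.513 × 3860 × (436 − 3.69) × 9.73 / 2320 = 3590 m³.
Food-to-microorganism ratio F/M = Q S₀ / (V X) = 3860 × 436 / (3590 × 2320) = 0.2021 d⁻¹.

F/M ≈ 0.202 d⁻¹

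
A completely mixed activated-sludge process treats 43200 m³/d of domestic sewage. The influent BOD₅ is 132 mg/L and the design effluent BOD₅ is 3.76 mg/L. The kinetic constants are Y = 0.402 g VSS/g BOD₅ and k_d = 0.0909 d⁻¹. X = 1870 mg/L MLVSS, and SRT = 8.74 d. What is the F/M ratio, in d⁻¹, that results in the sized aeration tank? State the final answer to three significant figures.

Rearranging the biomass balance for a CMAS with decay, V = Y·Q·ΔS·θ_c / [X·(1+k_d θ_c)] = 0.402 × 43200 × (132 − 3.76) × 8.74 / [1870 × (1 + 0.0909 × 8.74)] = 1.95×10^7 / 3356 = 5801 m³.
F/M = Q·S₀ / (V·X) = 43200 × 132 / (5801 × 1870) = 0.5257 g BOD₅·(g VSS·d)⁻¹.

F/M ≈ 0.526 d⁻¹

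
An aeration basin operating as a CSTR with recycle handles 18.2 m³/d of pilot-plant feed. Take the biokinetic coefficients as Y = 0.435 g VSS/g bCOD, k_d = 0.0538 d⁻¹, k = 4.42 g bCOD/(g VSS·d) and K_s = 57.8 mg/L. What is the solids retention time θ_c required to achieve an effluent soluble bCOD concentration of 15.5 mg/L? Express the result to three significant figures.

From 1/θ_c = Y·k·S/(K_s + S) − k_d: Y·k·S/(K_s+S) = 0.435 × 4.42 × 15.5 / (57.8 + 15.5) = 0.4066 d⁻¹.
Then 1/θ_c = μ − k_d = 0.4066 − 0.0538 = 0.3528 d⁻¹, giving θ_c = 2.835 d.

θ_c ≈ 2.83 d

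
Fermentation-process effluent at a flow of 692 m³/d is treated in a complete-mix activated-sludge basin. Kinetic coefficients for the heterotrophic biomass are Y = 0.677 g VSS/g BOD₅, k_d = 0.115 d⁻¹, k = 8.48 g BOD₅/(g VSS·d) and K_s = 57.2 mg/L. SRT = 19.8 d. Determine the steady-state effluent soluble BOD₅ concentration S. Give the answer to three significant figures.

Effluent substrate depends only on kinetics and SRT: S = K_s(1 + k_d θ_c) / [θ_c(Yk − k_d) − 1] = 57.2 × (1 + 0.115 × 19.8) / [19.8 × (0.677 × 8.48 − 0.115) − 1] = 187.4 / 110.4 = 1.698 mg/L.

S ≈ 1.70 mg/L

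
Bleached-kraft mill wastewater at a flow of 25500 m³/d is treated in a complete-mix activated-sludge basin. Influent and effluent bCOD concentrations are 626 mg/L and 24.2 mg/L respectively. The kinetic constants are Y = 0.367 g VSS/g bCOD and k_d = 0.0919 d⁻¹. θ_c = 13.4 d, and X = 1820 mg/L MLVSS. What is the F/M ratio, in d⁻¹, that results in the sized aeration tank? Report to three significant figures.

F/M ≈ 0.472 d⁻¹

From the SRT design equation V = Y Q (S₀−S) θ_c / [X (1 + k_d θ_c)] = 0.367 × 25500 × (626 − 24.2) × 13.4 / [1820 × (1 + 0.0919 × 13.4)] = 7.55×10^7 / 4061 = 18582 m³.
F/M = Q·S₀ / (V·X) = 25500 × 626 / (18582 × 1820) = 0.4720 g bCOD·(g VSS·d)⁻¹.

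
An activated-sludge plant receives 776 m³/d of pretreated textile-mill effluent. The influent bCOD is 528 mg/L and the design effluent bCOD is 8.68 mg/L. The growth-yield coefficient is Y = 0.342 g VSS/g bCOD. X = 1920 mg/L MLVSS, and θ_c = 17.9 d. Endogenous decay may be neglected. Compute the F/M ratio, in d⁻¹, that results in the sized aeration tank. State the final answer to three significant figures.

With k_d = 0 the design equation reduces to V = Y Q (S₀−S) θ_c / X = 0.342 × 776 × (528 − 8.68) × 17.9 / 1920 = 1285 m³.
Food-to-microorganism ratio F/M = Q S₀ / (V X) = 776 × 528 / (1285 × 1920) = 0.1661 d⁻¹.

F/M ≈ 0.166 d⁻¹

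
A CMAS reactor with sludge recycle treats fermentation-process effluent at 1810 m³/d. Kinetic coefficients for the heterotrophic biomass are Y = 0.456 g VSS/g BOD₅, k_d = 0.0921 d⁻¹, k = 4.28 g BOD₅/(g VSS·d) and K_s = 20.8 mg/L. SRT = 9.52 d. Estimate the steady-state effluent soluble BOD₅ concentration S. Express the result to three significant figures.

S ≈ 2.34 mg/L

For a completely mixed reactor with recycle the Lawrence–McCarty relation gives S = K_s·(1 + k_d·θ_c) / [θ_c·(Y·k − k_d) − 1] = 20.8 × (1 + 0.0921 × 9.52) / [9.52 × (0.456 × 4.28 − 0.0921) − 1] = 39.04 / 16.70 = 2.337 mg/L.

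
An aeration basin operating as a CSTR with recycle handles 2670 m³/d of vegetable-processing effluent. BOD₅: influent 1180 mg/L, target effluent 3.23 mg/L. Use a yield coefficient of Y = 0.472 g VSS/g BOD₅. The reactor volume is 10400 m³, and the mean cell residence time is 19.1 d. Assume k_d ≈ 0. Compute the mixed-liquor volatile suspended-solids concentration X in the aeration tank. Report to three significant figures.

X ≈ 2720 mg/L

From V·X = Y·Q·(S₀ − S)·θ_c (decay neglected): X = 0.472 × 2670 × (1180 − 3.23) × 19.1 / 10400 = 2724 mg/L.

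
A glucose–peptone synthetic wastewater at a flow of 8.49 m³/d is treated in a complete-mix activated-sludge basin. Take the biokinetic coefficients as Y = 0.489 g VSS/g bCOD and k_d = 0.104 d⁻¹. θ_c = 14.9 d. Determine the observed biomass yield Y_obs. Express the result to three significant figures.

Y_obs = Y / (1 + k_d θ_c) = 0.489 / (1 + 0.104 × 14.9) = 0.489 / 2.550 = 0.1918.

Y_obs ≈ 0.192 g VSS/g bCOD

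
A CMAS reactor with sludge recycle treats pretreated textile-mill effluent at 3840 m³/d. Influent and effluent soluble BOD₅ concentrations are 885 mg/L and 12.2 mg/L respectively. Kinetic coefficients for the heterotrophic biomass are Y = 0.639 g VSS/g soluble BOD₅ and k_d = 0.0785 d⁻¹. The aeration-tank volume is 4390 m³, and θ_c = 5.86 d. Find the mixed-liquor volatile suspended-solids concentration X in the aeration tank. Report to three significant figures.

X ≈ 1960 mg/L

Solving the biomass balance for X: X = Y Q (S₀−S) θ_c / [V (1+k_d θ_c)] = 0.639 × 3840 × (885 − 12.2) × 5.86 / [4390 × (1 + 0.0785 × 5.86)] = 1958 mg/L.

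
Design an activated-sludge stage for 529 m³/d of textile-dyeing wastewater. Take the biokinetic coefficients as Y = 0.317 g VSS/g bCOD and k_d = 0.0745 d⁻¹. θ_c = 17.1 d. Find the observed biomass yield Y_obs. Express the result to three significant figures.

Y_obs ≈ 0.139 g VSS/g bCOD

The observed yield is Y_obs = Y/(1 + k_d·θ_c) = 0.317 / (1 + 0.0745 × 17.1) = 0.317 / 2.274 = 0.1394 g VSS per g bCOD removed.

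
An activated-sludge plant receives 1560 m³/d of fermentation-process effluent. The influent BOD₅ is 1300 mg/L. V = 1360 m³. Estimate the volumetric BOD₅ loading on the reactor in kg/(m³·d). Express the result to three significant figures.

Volumetric loading L_v = Q·S₀ / V = 1560 × 1300 g/m³ / 1360 m³ = 1491 g/(m³·d) = 1.491 kg BOD₅/(m³·d).

L_v ≈ 1.49 kg BOD₅/(m³·d)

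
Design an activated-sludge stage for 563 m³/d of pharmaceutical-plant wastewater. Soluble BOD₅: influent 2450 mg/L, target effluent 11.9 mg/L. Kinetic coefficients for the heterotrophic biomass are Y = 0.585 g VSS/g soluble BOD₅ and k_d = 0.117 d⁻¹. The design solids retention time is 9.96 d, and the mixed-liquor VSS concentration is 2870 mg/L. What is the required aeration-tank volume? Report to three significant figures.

Rearranging the biomass balance for a CMAS with decay, V = Y·Q·ΔS·θ_c / [X·(1+k_d θ_c)] = 0.585 × 563 × (2450 − 11.9) × 9.96 / [2870 × (1 + 0.117 × 9.96)] = 8×10^6 / 6214 = 1287 m³.

V ≈ 1290 m³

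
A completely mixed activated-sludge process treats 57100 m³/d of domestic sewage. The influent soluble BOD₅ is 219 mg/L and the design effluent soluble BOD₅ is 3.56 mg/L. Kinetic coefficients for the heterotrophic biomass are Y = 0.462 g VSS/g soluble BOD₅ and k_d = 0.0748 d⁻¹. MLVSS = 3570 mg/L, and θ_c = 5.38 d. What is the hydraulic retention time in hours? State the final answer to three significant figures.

τ ≈ 2.57 h

Steady-state biomass mass balance: V·X·(1 + k_d·θ_c) = Y·Q·(S₀ − S)·θ_c, so V = 0.462 × 57100 × (219 − 3.56) × 5.38 / [3570 × (1 + 0.0748 × 5.38)] = 3.06×10^7 / 5007 = 6107 m³.
τ = V/Q = 6107/57100 = 0.1070 d, or 2.567 h.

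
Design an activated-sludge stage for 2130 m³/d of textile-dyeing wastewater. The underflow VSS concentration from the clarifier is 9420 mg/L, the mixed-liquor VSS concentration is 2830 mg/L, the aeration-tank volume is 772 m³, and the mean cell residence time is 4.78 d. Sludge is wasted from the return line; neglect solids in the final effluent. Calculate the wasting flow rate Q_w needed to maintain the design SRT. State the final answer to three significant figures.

Q_w ≈ 48.5 m³/d

Q_w = (V·X)/(θ_c X_r) = 772.0 × 2830 / (4.78 × 9420) = 48.52 m³/d.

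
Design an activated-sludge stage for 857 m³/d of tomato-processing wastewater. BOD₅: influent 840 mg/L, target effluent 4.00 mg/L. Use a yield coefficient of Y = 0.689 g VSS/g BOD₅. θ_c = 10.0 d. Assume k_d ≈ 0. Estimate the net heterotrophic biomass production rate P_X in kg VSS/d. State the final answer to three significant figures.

With endogenous decay neglected, the observed yield equals the true yield: Y_obs = Y = 0.689 g VSS/g BOD₅.
ΔS = 840 − 4.00 = 836.0 mg/L, so the substrate removal rate is 857 × 836.0/1000 = 716.5 kg BOD₅/d.
Biomass produced: P_X = Y_obs·Q·ΔS = 0.6890 × 716.5 ≈ 493.6 kg VSS/d.

P_X ≈ 494 kg VSS/d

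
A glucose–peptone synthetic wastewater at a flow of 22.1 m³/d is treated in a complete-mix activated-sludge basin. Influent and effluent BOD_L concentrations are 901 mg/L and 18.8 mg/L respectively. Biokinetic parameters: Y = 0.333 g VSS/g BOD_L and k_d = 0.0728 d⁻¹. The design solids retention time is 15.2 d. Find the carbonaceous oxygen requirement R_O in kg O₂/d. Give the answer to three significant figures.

R_O ≈ 15.1 kg O₂/d

Correct the yield for decay: Y_obs = Y/(1 + k_d θ_c) = 0.333 / (1 + 0.0728 × 15.2) = 0.333 / 2.107 = 0.1581.
Mass of BOD_L removed per day: Q(S₀ − S) = 22.1 × 882.2 g/m³ = 19.50 kg/d.
P_X = Y_obs·Q·(S₀ − S) = 0.1581 × 19.50 = 3.082 kg VSS/d.
R_O = Q·(S₀ − S) − 1.42·P_X = 19.50 − 1.42 × 3.082 = 15.12 kg O₂/d.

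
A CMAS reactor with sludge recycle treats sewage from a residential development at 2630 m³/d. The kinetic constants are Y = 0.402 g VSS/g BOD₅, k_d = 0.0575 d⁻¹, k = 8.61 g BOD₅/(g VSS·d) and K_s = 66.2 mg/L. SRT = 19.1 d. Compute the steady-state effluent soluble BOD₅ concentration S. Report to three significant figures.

For a completely mixed reactor with recycle the Lawrence–McCarty relation gives S = K_s·(1 + k_d·θ_c) / [θ_c·(Y·k − k_d) − 1] = 66.2 × (1 + 0.0575 × 19.1) / [19.1 × (0.402 × 8.61 − 0.0575) − 1] = 138.9 / 64.01 = 2.170 mg/L.

S ≈ 2.17 mg/L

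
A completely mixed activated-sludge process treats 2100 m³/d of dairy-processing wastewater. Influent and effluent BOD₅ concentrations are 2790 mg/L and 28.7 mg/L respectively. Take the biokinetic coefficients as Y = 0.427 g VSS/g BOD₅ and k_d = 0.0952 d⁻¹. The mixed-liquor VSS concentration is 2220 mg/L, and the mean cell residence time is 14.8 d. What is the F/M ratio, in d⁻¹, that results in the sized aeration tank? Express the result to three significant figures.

Rearranging the biomass balance for a CMAS with decay, V = Y·Q·ΔS·θ_c / [X·(1+k_d θ_c)] = 0.427 × 2100 × (2790 − 28.7) × 14.8 / [2220 × (1 + 0.0952 × 14.8)] = 3.66×10^7 / 5348 = 6852 m³.
F/M = applied load / biomass = Q·S₀/(V·X) = 2100 × 2790 / (6852 × 2220) = 0.3852 d⁻¹.

F/M ≈ 0.385 d⁻¹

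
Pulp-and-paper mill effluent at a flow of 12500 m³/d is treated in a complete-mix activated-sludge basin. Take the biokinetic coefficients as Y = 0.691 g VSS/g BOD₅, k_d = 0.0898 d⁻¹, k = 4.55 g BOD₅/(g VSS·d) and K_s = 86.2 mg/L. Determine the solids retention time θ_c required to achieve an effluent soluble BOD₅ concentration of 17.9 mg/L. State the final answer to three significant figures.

θ_c ≈ 2.22 d

Specific growth rate at S = 17.9 mg/L: μ = YkS/(K_s+S) = 0.691·4.55·17.9/(86.2+17.9) = 0.5406 d⁻¹.
θ_c = 1/(μ − k_d) = 1/(0.5406 − 0.0898) = 1/0.4508 = 2.218 d.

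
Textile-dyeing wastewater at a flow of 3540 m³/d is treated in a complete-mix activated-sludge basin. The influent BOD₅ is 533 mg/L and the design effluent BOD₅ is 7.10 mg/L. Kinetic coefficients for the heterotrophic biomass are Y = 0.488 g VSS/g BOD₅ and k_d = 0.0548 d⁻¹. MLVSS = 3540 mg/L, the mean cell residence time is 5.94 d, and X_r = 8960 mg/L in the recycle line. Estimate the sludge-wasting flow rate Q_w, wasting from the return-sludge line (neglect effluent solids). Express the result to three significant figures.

Rearranging the biomass balance for a CMAS with decay, V = Y·Q·ΔS·θ_c / [X·(1+k_d θ_c)] = 0.488 × 3540 × (533 − 7.10) × 5.94 / [3540 × (1 + 0.0548 × 5.94)] = 5.4×10^6 / 4692 = 1150 m³.
Q_w = (V·X)/(θ_c X_r) = 1150 × 3540 / (5.94 × 8960) = 76.50 m³/d.

Q_w ≈ 76.5 m³/d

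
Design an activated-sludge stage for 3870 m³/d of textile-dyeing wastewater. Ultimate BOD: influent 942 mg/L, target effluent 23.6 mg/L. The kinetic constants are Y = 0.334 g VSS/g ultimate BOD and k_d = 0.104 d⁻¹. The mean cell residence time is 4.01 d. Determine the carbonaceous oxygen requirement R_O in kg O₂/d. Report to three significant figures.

R_O ≈ 2360 kg O₂/d

Y_obs = Y / (1 + k_d θ_c) = 0.334 / (1 + 0.104 × 4.01) = 0.334 / 1.417 = 0.2357.
Substrate removed = Q·(S₀ − S) = 3870 m³/d × (942 − 23.6) g/m³ = 3.55×10^6 g/d = 3554 kg/d.
Biomass synthesised: P_X = Y_obs × 3554 = 837.7 kg VSS/d.
R_O = Q·ΔS − 1.42 P_X = 3554 − 1190 = 2365 kg O₂/d.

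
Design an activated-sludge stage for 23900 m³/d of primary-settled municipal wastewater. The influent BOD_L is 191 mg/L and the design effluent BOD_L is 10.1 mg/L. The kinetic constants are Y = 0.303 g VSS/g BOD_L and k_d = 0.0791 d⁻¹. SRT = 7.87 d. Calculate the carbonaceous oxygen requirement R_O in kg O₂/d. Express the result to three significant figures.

R_O ≈ 3180 kg O₂/d

The observed yield is Y_obs = Y/(1 + k_d·θ_c) = 0.303 / (1 + 0.0791 × 7.87) = 0.303 / 1.623 = 0.1867 g VSS per g BOD_L removed.
Mass of BOD_L removed per day: Q(S₀ − S) = 23900 × 180.9 g/m³ = 4324 kg/d.
Biomass synthesised: P_X = Y_obs × 4324 = 807.4 kg VSS/d.
R_O = Q·ΔS − 1.42 P_X = 4324 − 1147 = 3177 kg O₂/d.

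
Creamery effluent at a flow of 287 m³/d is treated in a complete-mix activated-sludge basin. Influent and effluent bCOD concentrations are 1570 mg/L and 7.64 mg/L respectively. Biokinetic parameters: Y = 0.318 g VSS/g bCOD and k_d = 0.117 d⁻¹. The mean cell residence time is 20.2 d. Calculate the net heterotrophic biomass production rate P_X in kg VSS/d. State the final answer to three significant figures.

P_X ≈ 42.4 kg VSS/d

The observed yield is Y_obs = Y/(1 + k_d·θ_c) = 0.318 / (1 + 0.117 × 20.2) = 0.318 / 3.363 = 0.09455 g VSS per g bCOD removed.
Q·(S₀ − S) = 287 × (1570 − 7.64) × 10⁻³ = 448.4 kg/d removed.
So the net sludge growth is P_X = 0.09455 × 448.4 = 42.39 kg VSS/d.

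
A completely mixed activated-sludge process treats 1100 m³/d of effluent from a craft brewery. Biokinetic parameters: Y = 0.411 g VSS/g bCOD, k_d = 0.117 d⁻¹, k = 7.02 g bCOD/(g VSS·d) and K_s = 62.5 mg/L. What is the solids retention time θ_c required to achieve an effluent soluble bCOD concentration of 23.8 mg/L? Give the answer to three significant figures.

θ_c ≈ 1.47 d

At the target effluent, Y k S/(K_s+S) = 0.411×7.02×23.8/86.30 = 0.7957 d⁻¹.
θ_c = 1/(μ − k_d) = 1/(0.7957 − 0.117) = 1/0.6787 = 1.473 d.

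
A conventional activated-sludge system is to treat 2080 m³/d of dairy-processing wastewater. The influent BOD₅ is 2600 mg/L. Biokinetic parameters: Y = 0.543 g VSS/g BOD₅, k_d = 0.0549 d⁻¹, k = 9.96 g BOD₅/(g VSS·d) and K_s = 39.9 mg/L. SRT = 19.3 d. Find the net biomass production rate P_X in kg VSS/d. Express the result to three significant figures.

P_X ≈ 1430 kg VSS/d

For a completely mixed reactor with recycle the Lawrence–McCarty relation gives S = K_s·(1 + k_d·θ_c) / [θ_c·(Y·k − k_d) − 1] = 39.9 × (1 + 0.0549 × 19.3) / [19.3 × (0.543 × 9.96 − 0.0549) − 1] = 82.18 / 102.3 = 0.8031 mg/L.
Y_obs = Y / (1 + k_d θ_c) = 0.543 / (1 + 0.0549 × 19.3) = 0.543 / 2.060 = 0.2636.
Q·(S₀ − S) = 2080 × (2600 − 0.803) × 10⁻³ = 5406 kg/d removed.
Net biomass production P_X = Y_obs × Q·(S₀ − S) = 0.2636 × 5406 = 1425 kg VSS/d.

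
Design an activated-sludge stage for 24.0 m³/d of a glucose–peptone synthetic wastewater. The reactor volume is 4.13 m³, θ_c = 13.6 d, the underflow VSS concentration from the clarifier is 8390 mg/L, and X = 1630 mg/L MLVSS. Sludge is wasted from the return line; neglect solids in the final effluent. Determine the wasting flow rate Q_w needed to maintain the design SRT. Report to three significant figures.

Q_w ≈ 0.0590 m³/d

Q_w = (V·X)/(θ_c X_r) = 4.130 × 1630 / (13.6 × 8390) = 0.05900 m³/d.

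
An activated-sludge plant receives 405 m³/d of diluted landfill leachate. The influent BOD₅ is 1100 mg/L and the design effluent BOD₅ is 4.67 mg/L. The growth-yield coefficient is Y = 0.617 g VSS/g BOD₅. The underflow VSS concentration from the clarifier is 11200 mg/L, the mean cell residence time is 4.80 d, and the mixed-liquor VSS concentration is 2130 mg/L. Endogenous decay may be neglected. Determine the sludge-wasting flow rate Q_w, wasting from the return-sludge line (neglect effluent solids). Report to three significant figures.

Biomass mass balance (decay neglected): V·X = Y·Q·(S₀ − S)·θ_c, so V = 0.617 × 405 × (1100 − 4.67) × 4.80 / 2130 = 616.8 m³.
Wasting from the return line (neglecting effluent solids): Q_w = V·X / (θ_c·X_r) = 616.8 × 2130 / (4.80 × 11200) = 24.44 m³/d.

Q_w ≈ 24.4 m³/d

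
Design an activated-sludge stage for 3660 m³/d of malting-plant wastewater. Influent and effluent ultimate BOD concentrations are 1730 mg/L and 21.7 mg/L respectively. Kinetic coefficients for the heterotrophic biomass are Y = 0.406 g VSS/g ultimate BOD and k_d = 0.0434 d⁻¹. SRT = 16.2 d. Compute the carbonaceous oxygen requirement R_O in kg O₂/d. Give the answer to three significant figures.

Correct the yield for decay: Y_obs = Y/(1 + k_d θ_c) = 0.406 / (1 + 0.0434 × 16.2) = 0.406 / 1.703 = 0.2384.
ΔS = 1730 − 21.7 = 1708 mg/L, so the substrate removal rate is 3660 × 1708/1000 = 6252 kg ultimate BOD/d.
Biomass synthesised: P_X = Y_obs × 6252 = 1491 kg VSS/d.
R_O = Q·ΔS − 1.42 P_X = 6252 − 2117 = 4136 kg O₂/d.

R_O ≈ 4140 kg O₂/d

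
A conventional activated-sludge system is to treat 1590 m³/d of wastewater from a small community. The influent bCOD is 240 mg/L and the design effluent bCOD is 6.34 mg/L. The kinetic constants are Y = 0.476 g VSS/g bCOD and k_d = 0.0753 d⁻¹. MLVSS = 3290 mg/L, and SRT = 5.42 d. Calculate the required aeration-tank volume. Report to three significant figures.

Rearranging the biomass balance for a CMAS with decay, V = Y·Q·ΔS·θ_c / [X·(1+k_d θ_c)] = 0.476 × 1590 × (240 − 6.34) × 5.42 / [3290 × (1 + 0.0753 × 5.42)] = 9.58×10^5 / 4633 = 206.9 m³.

V ≈ 207 m³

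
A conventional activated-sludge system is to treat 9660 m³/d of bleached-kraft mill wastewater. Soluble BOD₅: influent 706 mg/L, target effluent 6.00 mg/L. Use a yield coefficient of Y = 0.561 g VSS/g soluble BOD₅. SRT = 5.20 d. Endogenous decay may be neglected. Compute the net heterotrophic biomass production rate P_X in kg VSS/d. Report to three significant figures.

Since k_d ≈ 0, Y_obs = Y = 0.561 g VSS/g soluble BOD₅.
Mass of soluble BOD₅ removed per day: Q(S₀ − S) = 9660 × 700.0 g/m³ = 6762 kg/d.
P_X = Y_obs · Q(S₀ − S) = 0.5610 × 6762 = 3793 kg VSS/d.

P_X ≈ 3790 kg VSS/d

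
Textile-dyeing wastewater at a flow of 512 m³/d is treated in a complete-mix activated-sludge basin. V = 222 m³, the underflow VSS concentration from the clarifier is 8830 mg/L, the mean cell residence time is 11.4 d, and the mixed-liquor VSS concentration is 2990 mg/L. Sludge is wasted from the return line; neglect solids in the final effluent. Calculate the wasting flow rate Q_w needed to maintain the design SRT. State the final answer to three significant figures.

Q_w ≈ 6.59 m³/d

Wasting from the return line (neglecting effluent solids): Q_w = V·X / (θ_c·X_r) = 222.0 × 2990 / (11.4 × 8830) = 6.594 m³/d.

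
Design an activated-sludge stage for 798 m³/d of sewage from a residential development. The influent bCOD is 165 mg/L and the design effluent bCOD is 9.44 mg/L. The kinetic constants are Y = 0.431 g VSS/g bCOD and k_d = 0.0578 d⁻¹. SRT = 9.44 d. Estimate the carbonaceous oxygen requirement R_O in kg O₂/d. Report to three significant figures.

Correct the yield for decay: Y_obs = Y/(1 + k_d θ_c) = 0.431 / (1 + 0.0578 × 9.44) = 0.431 / 1.546 = 0.2789.
Substrate removed = Q·(S₀ − S) = 798 m³/d × (165 − 9.44) g/m³ = 1.24×10^5 g/d = 124.1 kg/d.
Biomass synthesised: P_X = Y_obs × 124.1 = 34.62 kg VSS/d.
R_O = Q·ΔS − 1.42 P_X = 124.1 − 49.15 = 74.98 kg O₂/d.

R_O ≈ 75.0 kg O₂/d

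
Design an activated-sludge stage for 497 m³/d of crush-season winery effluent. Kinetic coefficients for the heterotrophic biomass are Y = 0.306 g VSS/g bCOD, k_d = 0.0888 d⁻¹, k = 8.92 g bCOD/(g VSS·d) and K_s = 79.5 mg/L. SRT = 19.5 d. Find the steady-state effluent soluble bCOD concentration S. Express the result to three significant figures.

S ≈ 4.30 mg/L

Effluent substrate depends only on kinetics and SRT: S = K_s(1 + k_d θ_c) / [θ_c(Yk − k_d) − 1] = 79.5 × (1 + 0.0888 × 19.5) / [19.5 × (0.306 × 8.92 − 0.0888) − 1] = 217.2 / 50.49 = 4.301 mg/L.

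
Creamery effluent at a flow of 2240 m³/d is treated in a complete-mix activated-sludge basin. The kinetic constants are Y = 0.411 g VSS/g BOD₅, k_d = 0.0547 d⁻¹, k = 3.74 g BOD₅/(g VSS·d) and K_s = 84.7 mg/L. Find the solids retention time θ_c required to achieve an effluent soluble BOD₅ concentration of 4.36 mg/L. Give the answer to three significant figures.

At the target effluent, Y k S/(K_s+S) = 0.411×3.74×4.36/89.06 = 0.07525 d⁻¹.
1/θ_c = 0.07525 − 0.0547 = 0.02055 d⁻¹, so θ_c = 48.66 d.

θ_c ≈ 48.7 d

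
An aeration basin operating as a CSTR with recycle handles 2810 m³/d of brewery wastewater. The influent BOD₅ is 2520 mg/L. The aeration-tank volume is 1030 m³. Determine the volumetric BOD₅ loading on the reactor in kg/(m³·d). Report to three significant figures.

L_v ≈ 6.87 kg BOD₅/(m³·d)

L_v = Q S₀ / V = 2810 × 2520 × 10⁻³ / 1030 = 6.875 kg/(m³·d).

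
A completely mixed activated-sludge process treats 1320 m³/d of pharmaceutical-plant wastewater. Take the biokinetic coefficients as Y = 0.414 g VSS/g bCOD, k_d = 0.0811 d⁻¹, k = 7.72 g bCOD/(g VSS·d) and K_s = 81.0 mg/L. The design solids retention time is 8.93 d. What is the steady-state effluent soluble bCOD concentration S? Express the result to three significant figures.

Effluent substrate depends only on kinetics and SRT: S = K_s(1 + k_d θ_c) / [θ_c(Yk − k_d) − 1] = 81.0 × (1 + 0.0811 × 8.93) / [8.93 × (0.414 × 7.72 − 0.0811) − 1] = 139.7 / 26.82 = 5.208 mg/L.

S ≈ 5.21 mg/L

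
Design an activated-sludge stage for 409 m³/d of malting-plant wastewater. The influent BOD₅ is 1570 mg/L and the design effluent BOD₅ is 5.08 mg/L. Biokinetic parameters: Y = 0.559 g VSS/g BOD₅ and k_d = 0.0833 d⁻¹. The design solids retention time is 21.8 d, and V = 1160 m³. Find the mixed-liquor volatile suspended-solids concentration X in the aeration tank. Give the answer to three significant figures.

X = Y·Q·ΔS·θ_c / [V·(1 + k_d θ_c)] = 0.559 × 409 × (1570 − 5.08) × 21.8 / [1160 × (1 + 0.0833 × 21.8)] = 2388 mg/L.

X ≈ 2390 mg/L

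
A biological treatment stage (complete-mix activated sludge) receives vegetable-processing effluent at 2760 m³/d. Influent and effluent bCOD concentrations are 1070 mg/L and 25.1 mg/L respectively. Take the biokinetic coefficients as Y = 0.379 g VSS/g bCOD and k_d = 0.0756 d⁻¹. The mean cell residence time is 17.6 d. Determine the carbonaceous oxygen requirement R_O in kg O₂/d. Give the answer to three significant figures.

Y_obs = Y / (1 + k_d θ_c) = 0.379 / (1 + 0.0756 × 17.6) = 0.379 / 2.331 = 0.1626.
ΔS = 1070 − 25.1 = 1045 mg/L, so the substrate removal rate is 2760 × 1045/1000 = 2884 kg bCOD/d.
P_X = Y_obs·Q·(S₀ − S) = 0.1626 × 2884 = 469.0 kg VSS/d.
R_O = Q·ΔS − 1.42 P_X = 2884 − 666.0 = 2218 kg O₂/d.

R_O ≈ 2220 kg O₂/d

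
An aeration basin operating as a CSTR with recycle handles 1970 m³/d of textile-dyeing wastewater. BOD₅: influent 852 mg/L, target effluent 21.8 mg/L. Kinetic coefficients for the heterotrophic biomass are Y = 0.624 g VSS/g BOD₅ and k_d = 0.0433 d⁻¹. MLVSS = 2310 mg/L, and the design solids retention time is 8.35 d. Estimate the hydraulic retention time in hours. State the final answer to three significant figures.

τ ≈ 33.0 h

From the SRT design equation V = Y Q (S₀−S) θ_c / [X (1 + k_d θ_c)] = 0.624 × 1970 × (852 − 21.8) × 8.35 / [2310 × (1 + 0.0433 × 8.35)] = 8.52×10^6 / 3145 = 2709 m³.
τ = V/Q = 2709/1970 = 1.375 d, or 33.01 h.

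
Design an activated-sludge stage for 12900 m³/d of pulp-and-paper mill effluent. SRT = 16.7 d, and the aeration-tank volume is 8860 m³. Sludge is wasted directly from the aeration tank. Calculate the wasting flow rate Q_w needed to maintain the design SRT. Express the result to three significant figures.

For wasting at MLVSS concentration, Q_w = V/θ_c = 8860/16.7 = 530.5 m³/d.

Q_w ≈ 531 m³/d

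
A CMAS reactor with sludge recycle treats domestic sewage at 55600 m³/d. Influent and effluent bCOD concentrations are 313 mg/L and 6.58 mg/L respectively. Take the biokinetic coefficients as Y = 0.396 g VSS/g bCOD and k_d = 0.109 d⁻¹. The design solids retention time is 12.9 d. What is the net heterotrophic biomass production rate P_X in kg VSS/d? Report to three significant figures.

P_X ≈ 2800 kg VSS/d

The observed yield is Y_obs = Y/(1 + k_d·θ_c) = 0.396 / (1 + 0.109 × 12.9) = 0.396 / 2.406 = 0.1646 g VSS per g bCOD removed.
Mass of bCOD removed per day: Q(S₀ − S) = 55600 × 306.4 g/m³ = 17037 kg/d.
So the net sludge growth is P_X = 0.1646 × 17037 = 2804 kg VSS/d.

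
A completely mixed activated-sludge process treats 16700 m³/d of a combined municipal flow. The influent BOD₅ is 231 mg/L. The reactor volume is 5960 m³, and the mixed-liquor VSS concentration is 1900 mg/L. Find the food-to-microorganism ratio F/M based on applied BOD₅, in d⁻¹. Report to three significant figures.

F/M ≈ 0.341 d⁻¹

Food-to-microorganism ratio F/M = Q S₀ / (V X) = 16700 × 231 / (5960 × 1900) = 0.3407 d⁻¹.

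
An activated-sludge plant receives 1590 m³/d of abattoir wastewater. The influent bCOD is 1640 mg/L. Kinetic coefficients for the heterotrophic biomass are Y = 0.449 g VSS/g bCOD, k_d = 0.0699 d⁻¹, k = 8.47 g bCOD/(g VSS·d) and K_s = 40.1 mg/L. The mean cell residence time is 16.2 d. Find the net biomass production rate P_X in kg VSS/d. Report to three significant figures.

P_X ≈ 549 kg VSS/d

For a completely mixed reactor with recycle the Lawrence–McCarty relation gives S = K_s·(1 + k_d·θ_c) / [θ_c·(Y·k − k_d) − 1] = 40.1 × (1 + 0.0699 × 16.2) / [16.2 × (0.449 × 8.47 − 0.0699) − 1] = 85.51 / 59.48 = 1.438 mg/L.
Y_obs = Y / (1 + k_d θ_c) = 0.449 / (1 + 0.0699 × 16.2) = 0.449 / 2.132 = 0.2106.
Q·(S₀ − S) = 1590 × (1640 − 1.44) × 10⁻³ = 2605 kg/d removed.
P_X = Y_obs · Q(S₀ − S) = 0.2106 × 2605 = 548.6 kg VSS/d.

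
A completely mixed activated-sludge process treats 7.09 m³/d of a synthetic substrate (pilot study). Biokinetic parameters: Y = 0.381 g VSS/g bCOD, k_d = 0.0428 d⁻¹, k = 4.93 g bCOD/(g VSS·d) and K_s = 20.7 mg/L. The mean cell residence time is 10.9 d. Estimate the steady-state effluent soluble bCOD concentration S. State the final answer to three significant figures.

S ≈ 1.60 mg/L

For a completely mixed reactor with recycle the Lawrence–McCarty relation gives S = K_s·(1 + k_d·θ_c) / [θ_c·(Y·k − k_d) − 1] = 20.7 × (1 + 0.0428 × 10.9) / [10.9 × (0.381 × 4.93 − 0.0428) − 1] = 30.36 / 19.01 = 1.597 mg/L.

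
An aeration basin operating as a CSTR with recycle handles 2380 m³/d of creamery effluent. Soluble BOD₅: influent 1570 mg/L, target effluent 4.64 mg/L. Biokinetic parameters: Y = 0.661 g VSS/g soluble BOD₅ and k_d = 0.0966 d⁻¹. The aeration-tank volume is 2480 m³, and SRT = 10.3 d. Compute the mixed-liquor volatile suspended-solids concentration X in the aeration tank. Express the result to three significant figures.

X ≈ 5130 mg/L

X = Y·Q·ΔS·θ_c / [V·(1 + k_d θ_c)] = 0.661 × 2380 × (1570 − 4.64) × 10.3 / [2480 × (1 + 0.0966 × 10.3)] = 5127 mg/L.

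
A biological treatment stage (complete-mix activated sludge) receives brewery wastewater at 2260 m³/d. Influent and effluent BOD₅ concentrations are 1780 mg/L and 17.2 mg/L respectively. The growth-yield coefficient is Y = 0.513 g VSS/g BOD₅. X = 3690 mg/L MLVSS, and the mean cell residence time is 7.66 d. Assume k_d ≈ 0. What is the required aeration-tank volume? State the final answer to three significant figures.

V·X = Y·Q·ΔS·θ_c gives V = 0.513 × 2260 × (1780 − 17.2) × 7.66 / 3690 = 4243 m³.

V ≈ 4240 m³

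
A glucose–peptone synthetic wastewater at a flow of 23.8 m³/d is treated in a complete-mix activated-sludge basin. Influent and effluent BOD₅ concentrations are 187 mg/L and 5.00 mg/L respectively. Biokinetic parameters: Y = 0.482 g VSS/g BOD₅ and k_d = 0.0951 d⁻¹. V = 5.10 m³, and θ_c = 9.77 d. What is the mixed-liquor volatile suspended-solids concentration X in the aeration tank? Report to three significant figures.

X ≈ 2070 mg/L

Solving the biomass balance for X: X = Y Q (S₀−S) θ_c / [V (1+k_d θ_c)] = 0.482 × 23.8 × (187 − 5.00) × 9.77 / [5.10 × (1 + 0.0951 × 9.77)] = 2073 mg/L.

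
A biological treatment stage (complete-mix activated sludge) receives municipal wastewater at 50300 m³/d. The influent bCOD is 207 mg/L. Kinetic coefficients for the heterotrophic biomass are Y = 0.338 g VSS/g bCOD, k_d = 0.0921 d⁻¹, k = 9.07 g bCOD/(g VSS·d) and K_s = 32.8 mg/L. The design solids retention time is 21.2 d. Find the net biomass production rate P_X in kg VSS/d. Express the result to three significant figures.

P_X ≈ 1180 kg VSS/d

For a completely mixed reactor with recycle the Lawrence–McCarty relation gives S = K_s·(1 + k_d·θ_c) / [θ_c·(Y·k − k_d) − 1] = 32.8 × (1 + 0.0921 × 21.2) / [21.2 × (0.338 × 9.07 − 0.0921) − 1] = 96.84 / 62.04 = 1.561 mg/L.
Observed yield with endogenous decay: Y_obs = Y / (1 + k_d·θ_c) = 0.338 / (1 + 0.0921 × 21.2) = 0.338 / 2.953 = 0.1145 g VSS/g bCOD.
ΔS = 207 − 1.56 = 205.4 mg/L, so the substrate removal rate is 50300 × 205.4/1000 = 10334 kg bCOD/d.
Net biomass production P_X = Y_obs × Q·(S₀ − S) = 0.1145 × 10334 = 1183 kg VSS/d.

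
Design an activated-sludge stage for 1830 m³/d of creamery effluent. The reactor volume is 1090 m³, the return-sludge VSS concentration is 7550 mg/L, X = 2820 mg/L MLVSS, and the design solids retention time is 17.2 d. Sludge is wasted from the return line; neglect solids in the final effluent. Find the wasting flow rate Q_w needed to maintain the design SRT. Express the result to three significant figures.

Q_w ≈ 23.7 m³/d

Q_w = (V·X)/(θ_c X_r) = 1090 × 2820 / (17.2 × 7550) = 23.67 m³/d.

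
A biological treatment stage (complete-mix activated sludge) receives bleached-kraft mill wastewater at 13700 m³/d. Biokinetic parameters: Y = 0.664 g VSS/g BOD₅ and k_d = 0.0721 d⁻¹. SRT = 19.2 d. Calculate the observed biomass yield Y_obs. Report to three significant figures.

Y_obs = Y / (1 + k_d θ_c) = 0.664 / (1 + 0.0721 × 19.2) = 0.664 / 2.384 = 0.2785.

Y_obs ≈ 0.278 g VSS/g BOD₅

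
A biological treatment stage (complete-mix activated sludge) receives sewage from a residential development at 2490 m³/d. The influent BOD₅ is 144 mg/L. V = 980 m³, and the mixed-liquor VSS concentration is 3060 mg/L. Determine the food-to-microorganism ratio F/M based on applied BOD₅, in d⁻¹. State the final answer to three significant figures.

Food-to-microorganism ratio F/M = Q S₀ / (V X) = 2490 × 144 / (980.0 × 3060) = 0.1196 d⁻¹.

F/M ≈ 0.120 d⁻¹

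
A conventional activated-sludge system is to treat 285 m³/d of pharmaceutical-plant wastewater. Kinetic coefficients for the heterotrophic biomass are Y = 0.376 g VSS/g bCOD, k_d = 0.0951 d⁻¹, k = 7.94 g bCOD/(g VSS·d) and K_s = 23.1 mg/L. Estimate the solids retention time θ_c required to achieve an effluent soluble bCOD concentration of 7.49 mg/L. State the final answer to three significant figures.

From 1/θ_c = Y·k·S/(K_s + S) − k_d: Y·k·S/(K_s+S) = 0.376 × 7.94 × 7.49 / (23.1 + 7.49) = 0.7310 d⁻¹.
θ_c = 1/(μ − k_d) = 1/(0.7310 − 0.0951) = 1/0.6359 = 1.573 d.

θ_c ≈ 1.57 d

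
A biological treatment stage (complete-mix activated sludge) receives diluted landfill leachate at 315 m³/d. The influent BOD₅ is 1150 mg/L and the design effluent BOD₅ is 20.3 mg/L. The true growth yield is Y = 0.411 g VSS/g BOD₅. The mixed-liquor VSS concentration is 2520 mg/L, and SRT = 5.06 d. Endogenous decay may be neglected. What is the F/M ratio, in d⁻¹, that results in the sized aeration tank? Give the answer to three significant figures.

With k_d = 0 the design equation reduces to V = Y Q (S₀−S) θ_c / X = 0.411 × 315 × (1150 − 20.3) × 5.06 / 2520 = 293.7 m³.
Food-to-microorganism ratio F/M = Q S₀ / (V X) = 315 × 1150 / (293.7 × 2520) = 0.4895 d⁻¹.

F/M ≈ 0.489 d⁻¹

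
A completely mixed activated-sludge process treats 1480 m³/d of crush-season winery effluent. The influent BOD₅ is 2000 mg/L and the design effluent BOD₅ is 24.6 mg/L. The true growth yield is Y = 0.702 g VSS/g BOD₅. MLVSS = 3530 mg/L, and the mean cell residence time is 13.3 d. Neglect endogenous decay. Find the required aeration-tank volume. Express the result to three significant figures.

With k_d = 0 the design equation reduces to V = Y Q (S₀−S) θ_c / X = 0.702 × 1480 × (2000 − 24.6) × 13.3 / 3530 = 7733 m³.

V ≈ 7730 m³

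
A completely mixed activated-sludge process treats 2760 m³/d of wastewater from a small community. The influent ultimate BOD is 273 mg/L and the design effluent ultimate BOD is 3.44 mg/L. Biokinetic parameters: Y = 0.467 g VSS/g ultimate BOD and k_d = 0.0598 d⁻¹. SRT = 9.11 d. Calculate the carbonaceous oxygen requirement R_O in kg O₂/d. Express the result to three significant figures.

R_O ≈ 425 kg O₂/d

Correct the yield for decay: Y_obs = Y/(1 + k_d θ_c) = 0.467 / (1 + 0.0598 × 9.11) = 0.467 / 1.545 = 0.3023.
Substrate removed = Q·(S₀ − S) = 2760 m³/d × (273 − 3.44) g/m³ = 7.44×10^5 g/d = 744.0 kg/d.
Net sludge production P_X = 0.3023 × 744.0 = 224.9 kg VSS/d.
R_O = Q·(S₀ − S) − 1.42·P_X = 744.0 − 1.42 × 224.9 = 424.6 kg O₂/d.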